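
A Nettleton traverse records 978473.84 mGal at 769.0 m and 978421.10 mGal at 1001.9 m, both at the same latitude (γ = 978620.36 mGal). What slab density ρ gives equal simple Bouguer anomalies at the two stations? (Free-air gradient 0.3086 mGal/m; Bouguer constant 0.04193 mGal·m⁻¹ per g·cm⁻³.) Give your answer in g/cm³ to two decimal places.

Δg_obs = 978421.10 − 978473.84 = -52.74 mGal over Δh = 1001.9 − 769.0 = 232.9 m
Equal Bouguer anomalies ⇒ Δg_obs + (0.3086 − 0.04193ρ)·Δh = 0
0.3086 − 0.04193ρ = −Δg_obs/Δh = 0.22645
ρ = (0.3086 − 0.22645) / 0.04193 = 1.96 g/cm³

1.96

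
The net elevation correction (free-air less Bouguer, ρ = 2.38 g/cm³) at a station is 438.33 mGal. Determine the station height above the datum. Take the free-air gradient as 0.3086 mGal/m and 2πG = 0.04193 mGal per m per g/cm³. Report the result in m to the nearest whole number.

2099

Combined gradient = 0.3086 − 0.04193 × 2.38 = 0.2088066 mGal/m
h = 438.33 / 0.2088066 = 2099.22 m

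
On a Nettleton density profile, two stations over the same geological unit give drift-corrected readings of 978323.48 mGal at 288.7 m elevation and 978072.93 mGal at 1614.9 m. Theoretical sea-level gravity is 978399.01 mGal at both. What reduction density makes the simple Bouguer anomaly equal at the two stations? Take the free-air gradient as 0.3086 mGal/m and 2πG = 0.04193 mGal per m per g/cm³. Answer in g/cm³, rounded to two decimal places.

2.85

Δg_obs = 978072.93 − 978323.48 = -250.55 mGal over Δh = 1614.9 − 288.7 = 1326.2 m
Equal Bouguer anomalies ⇒ Δg_obs + (0.3086 − 0.04193ρ)·Δh = 0
0.3086 − 0.04193ρ = −Δg_obs/Δh = 0.18892
ρ = (0.3086 − 0.18892) / 0.04193 = 2.85 g/cm³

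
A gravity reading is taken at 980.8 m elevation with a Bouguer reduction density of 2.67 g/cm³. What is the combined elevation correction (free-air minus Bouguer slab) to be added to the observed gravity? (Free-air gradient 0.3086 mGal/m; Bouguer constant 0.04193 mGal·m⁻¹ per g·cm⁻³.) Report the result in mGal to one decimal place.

Combined gradient = 0.3086 − 0.04193 × 2.67 = 0.1966469 mGal/m
Combined elevation correction = 0.1966469 × 980.8 = 192.9 mGal

192.9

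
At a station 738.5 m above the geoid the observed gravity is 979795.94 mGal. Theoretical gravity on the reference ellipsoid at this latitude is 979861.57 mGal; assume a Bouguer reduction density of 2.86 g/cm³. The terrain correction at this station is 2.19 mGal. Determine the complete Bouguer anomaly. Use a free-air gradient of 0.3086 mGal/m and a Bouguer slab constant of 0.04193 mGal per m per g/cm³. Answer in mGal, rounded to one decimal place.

75.9

Free-air correction = 0.3086 × 738.5 = 227.90 mGal
Free-air anomaly = 979795.94 − 979861.57 + (227.90) = 162.27 mGal
Bouguer slab correction = 0.04193 × 2.86 × 738.5 = 88.56 mGal
Simple Bouguer anomaly = 162.27 − (88.56) = 73.71 mGal
Complete Bouguer anomaly = 73.71 + 2.19 = 75.90 mGal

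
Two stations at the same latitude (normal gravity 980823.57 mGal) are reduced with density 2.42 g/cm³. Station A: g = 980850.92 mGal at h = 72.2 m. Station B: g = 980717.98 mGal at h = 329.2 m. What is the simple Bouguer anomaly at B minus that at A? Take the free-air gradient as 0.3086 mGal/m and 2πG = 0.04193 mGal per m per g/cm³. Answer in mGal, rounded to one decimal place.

-79.7

Δg_SB(A) = 980850.92 − 980823.57 + 0.3086×72.2 − 0.04193×2.42×72.2 = 42.30 mGal
Δg_SB(B) = 980717.98 − 980823.57 + 0.3086×329.2 − 0.04193×2.42×329.2 = -37.40 mGal
Difference = -37.40 − (42.30) = -79.70 mGal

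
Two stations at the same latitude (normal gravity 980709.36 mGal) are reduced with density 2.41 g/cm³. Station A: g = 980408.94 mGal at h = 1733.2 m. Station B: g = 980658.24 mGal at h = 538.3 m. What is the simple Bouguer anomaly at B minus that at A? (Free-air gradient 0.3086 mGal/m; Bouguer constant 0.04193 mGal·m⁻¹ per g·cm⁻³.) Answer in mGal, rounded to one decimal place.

Δg_SB(A) = 980408.94 − 980709.36 + 0.3086×1733.2 − 0.04193×2.41×1733.2 = 59.30 mGal
Δg_SB(B) = 980658.24 − 980709.36 + 0.3086×538.3 − 0.04193×2.41×538.3 = 60.60 mGal
Difference = 60.60 − (59.30) = 1.30 mGal

1.3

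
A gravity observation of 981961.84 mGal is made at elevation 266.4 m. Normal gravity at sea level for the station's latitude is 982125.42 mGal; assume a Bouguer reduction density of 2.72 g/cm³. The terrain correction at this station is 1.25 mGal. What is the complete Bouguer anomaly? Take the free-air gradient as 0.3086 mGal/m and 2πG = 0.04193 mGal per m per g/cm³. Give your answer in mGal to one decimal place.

Free-air correction = 0.3086 × 266.4 = 82.21 mGal
Free-air anomaly = 981961.84 − 982125.42 + (82.21) = -81.37 mGal
Bouguer slab correction = 0.04193 × 2.72 × 266.4 = 30.38 mGal
Simple Bouguer anomaly = -81.37 − (30.38) = -111.75 mGal
Complete Bouguer anomaly = -111.75 + 1.25 = -110.50 mGal

-110.5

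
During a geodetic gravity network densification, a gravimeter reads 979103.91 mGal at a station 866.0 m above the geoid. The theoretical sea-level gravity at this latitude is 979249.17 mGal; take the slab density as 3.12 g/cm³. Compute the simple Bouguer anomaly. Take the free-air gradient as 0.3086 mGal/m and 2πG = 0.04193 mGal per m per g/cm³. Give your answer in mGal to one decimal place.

8.7

Free-air correction = 0.3086 × 866.0 = 267.25 mGal
Free-air anomaly = 979103.91 − 979249.17 + (267.25) = 121.99 mGal
Bouguer slab correction = 0.04193 × 3.12 × 866.0 = 113.29 mGal
Simple Bouguer anomaly = 121.99 − (113.29) = 8.70 mGal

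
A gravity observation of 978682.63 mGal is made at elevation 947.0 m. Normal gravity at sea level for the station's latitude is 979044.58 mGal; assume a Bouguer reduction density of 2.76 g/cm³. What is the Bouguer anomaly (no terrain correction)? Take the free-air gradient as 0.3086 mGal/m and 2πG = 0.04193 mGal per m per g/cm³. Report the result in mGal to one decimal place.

Free-air correction = 0.3086 × 947.0 = 292.24 mGal
Free-air anomaly = 978682.63 − 979044.58 + (292.24) = -69.71 mGal
Bouguer slab correction = 0.04193 × 2.76 × 947.0 = 109.59 mGal
Simple Bouguer anomaly = -69.71 − (109.59) = -179.30 mGal

-179.3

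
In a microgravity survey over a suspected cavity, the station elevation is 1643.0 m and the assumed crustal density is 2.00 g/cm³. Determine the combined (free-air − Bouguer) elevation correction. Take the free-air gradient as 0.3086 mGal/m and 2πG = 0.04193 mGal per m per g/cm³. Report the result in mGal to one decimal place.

Combined gradient = 0.3086 − 0.04193 × 2.00 = 0.2247400 mGal/m
Combined elevation correction = 0.2247400 × 1643.0 = 369.2 mGal

369.2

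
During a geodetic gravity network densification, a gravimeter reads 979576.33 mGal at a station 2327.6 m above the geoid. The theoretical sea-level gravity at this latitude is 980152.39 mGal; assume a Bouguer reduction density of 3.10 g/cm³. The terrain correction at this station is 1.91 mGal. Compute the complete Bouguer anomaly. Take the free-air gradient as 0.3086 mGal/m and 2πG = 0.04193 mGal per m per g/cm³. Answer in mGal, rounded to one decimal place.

-158.4

Free-air correction = 0.3086 × 2327.6 = 718.30 mGal
Free-air anomaly = 979576.33 − 980152.39 + (718.30) = 142.24 mGal
Bouguer slab correction = 0.04193 × 3.10 × 2327.6 = 302.55 mGal
Simple Bouguer anomaly = 142.24 − (302.55) = -160.31 mGal
Complete Bouguer anomaly = -160.31 + 1.91 = -158.40 mGal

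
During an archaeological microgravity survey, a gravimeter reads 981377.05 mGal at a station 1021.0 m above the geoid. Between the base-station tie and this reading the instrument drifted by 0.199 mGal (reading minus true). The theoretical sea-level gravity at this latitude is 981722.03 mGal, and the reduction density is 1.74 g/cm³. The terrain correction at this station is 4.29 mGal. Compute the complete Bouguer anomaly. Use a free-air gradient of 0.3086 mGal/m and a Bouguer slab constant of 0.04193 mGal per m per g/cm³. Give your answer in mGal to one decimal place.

Drift-corrected reading = 981377.05 − (0.199) = 981376.851 mGal
Free-air correction = 0.3086 × 1021.0 = 315.08 mGal
Free-air anomaly = 981376.851 − 981722.03 + (315.08) = -30.099 mGal
Bouguer slab correction = 0.04193 × 1.74 × 1021.0 = 74.49 mGal
Simple Bouguer anomaly = -30.099 − (74.49) = -104.589 mGal
Complete Bouguer anomaly = -104.589 + 4.29 = -100.299 mGal

-100.3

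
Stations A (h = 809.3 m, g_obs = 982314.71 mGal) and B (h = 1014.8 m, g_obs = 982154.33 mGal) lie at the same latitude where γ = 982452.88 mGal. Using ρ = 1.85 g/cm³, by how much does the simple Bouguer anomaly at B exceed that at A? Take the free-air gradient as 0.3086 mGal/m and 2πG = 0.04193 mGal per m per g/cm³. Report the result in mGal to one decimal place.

-112.9

Δg_SB(A) = 982314.71 − 982452.88 + 0.3086×809.3 − 0.04193×1.85×809.3 = 48.80 mGal
Δg_SB(B) = 982154.33 − 982452.88 + 0.3086×1014.8 − 0.04193×1.85×1014.8 = -64.10 mGal
Difference = -64.10 − (48.80) = -112.90 mGal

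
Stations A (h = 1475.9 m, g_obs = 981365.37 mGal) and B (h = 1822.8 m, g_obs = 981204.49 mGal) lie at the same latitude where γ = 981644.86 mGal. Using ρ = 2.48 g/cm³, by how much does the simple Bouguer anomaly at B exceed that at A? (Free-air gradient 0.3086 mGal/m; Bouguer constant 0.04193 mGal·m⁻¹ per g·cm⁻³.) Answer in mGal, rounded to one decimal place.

Δg_SB(A) = 981365.37 − 981644.86 + 0.3086×1475.9 − 0.04193×2.48×1475.9 = 22.50 mGal
Δg_SB(B) = 981204.49 − 981644.86 + 0.3086×1822.8 − 0.04193×2.48×1822.8 = -67.40 mGal
Difference = -67.40 − (22.50) = -89.90 mGal

-89.9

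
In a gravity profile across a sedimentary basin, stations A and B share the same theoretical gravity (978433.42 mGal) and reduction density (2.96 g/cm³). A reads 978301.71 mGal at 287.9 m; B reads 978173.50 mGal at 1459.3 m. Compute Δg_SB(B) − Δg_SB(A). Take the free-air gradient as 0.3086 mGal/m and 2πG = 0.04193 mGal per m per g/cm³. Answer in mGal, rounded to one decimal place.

87.9

Δg_SB(A) = 978301.71 − 978433.42 + 0.3086×287.9 − 0.04193×2.96×287.9 = -78.60 mGal
Δg_SB(B) = 978173.50 − 978433.42 + 0.3086×1459.3 − 0.04193×2.96×1459.3 = 9.30 mGal
Difference = 9.30 − (-78.60) = 87.90 mGal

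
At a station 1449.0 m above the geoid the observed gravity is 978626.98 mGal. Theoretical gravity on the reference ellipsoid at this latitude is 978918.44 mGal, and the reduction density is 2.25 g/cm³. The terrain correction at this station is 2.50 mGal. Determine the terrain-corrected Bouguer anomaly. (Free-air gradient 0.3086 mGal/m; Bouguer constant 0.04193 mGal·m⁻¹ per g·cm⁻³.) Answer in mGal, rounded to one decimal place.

Free-air correction = 0.3086 × 1449.0 = 447.16 mGal
Free-air anomaly = 978626.98 − 978918.44 + (447.16) = 155.70 mGal
Bouguer slab correction = 0.04193 × 2.25 × 1449.0 = 136.70 mGal
Simple Bouguer anomaly = 155.70 − (136.70) = 19.00 mGal
Complete Bouguer anomaly = 19.00 + 2.50 = 21.50 mGal

21.5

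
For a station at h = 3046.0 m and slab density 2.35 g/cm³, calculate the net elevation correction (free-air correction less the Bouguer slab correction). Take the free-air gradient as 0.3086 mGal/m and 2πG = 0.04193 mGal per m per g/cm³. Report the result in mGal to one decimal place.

639.9

Combined gradient = 0.3086 − 0.04193 × 2.35 = 0.2100645 mGal/m
Combined elevation correction = 0.2100645 × 3046.0 = 639.9 mGal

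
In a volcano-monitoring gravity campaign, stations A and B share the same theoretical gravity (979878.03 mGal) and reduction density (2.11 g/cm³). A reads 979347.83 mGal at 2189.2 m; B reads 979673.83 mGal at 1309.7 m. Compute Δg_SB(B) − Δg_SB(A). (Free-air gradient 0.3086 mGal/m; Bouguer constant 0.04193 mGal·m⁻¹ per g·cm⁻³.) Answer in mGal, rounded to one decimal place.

132.4

Δg_SB(A) = 979347.83 − 979878.03 + 0.3086×2189.2 − 0.04193×2.11×2189.2 = -48.30 mGal
Δg_SB(B) = 979673.83 − 979878.03 + 0.3086×1309.7 − 0.04193×2.11×1309.7 = 84.10 mGal
Difference = 84.10 − (-48.30) = 132.40 mGal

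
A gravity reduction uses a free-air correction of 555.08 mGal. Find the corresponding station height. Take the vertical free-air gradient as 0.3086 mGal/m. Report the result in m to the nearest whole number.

h = 555.08 / 0.3086 = 1798.70 m

1799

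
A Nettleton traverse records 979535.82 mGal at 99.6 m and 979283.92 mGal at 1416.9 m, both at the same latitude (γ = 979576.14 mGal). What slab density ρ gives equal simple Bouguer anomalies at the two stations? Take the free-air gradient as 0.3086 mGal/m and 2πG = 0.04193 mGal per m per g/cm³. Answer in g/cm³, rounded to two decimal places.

Δg_obs = 979283.92 − 979535.82 = -251.90 mGal over Δh = 1416.9 − 99.6 = 1317.3 m
Equal Bouguer anomalies ⇒ Δg_obs + (0.3086 − 0.04193ρ)·Δh = 0
0.3086 − 0.04193ρ = −Δg_obs/Δh = 0.19122
ρ = (0.3086 − 0.19122) / 0.04193 = 2.80 g/cm³

2.80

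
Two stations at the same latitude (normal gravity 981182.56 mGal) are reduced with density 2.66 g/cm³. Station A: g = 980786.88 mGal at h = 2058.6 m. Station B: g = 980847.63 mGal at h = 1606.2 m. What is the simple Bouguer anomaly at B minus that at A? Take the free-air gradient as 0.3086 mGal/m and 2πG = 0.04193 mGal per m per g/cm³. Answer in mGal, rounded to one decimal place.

Δg_SB(A) = 980786.88 − 981182.56 + 0.3086×2058.6 − 0.04193×2.66×2058.6 = 10.00 mGal
Δg_SB(B) = 980847.63 − 981182.56 + 0.3086×1606.2 − 0.04193×2.66×1606.2 = -18.40 mGal
Difference = -18.40 − (10.00) = -28.40 mGal

-28.4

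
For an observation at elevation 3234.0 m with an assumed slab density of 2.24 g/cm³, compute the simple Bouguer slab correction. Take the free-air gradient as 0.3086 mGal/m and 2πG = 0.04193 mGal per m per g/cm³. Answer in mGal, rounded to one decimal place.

303.7

Bouguer slab correction = 0.04193 × 2.24 × 3234.0 = 303.7 mGal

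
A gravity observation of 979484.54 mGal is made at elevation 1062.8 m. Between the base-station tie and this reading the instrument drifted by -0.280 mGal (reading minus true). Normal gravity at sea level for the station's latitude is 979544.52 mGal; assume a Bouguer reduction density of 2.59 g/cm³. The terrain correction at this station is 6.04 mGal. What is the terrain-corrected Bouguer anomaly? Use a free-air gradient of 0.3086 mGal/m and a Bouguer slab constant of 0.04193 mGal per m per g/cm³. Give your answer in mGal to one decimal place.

Drift-corrected reading = 979484.54 − (-0.280) = 979484.820 mGal
Free-air correction = 0.3086 × 1062.8 = 327.98 mGal
Free-air anomaly = 979484.820 − 979544.52 + (327.98) = 268.280 mGal
Bouguer slab correction = 0.04193 × 2.59 × 1062.8 = 115.42 mGal
Simple Bouguer anomaly = 268.280 − (115.42) = 152.860 mGal
Complete Bouguer anomaly = 152.860 + 6.04 = 158.900 mGal

158.9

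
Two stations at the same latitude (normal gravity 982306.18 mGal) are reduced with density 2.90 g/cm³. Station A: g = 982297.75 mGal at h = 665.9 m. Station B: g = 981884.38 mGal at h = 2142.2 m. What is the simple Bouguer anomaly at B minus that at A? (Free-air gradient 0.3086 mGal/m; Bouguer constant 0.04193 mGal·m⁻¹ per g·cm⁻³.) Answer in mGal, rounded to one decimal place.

Δg_SB(A) = 982297.75 − 982306.18 + 0.3086×665.9 − 0.04193×2.90×665.9 = 116.10 mGal
Δg_SB(B) = 981884.38 − 982306.18 + 0.3086×2142.2 − 0.04193×2.90×2142.2 = -21.20 mGal
Difference = -21.20 − (116.10) = -137.30 mGal

-137.3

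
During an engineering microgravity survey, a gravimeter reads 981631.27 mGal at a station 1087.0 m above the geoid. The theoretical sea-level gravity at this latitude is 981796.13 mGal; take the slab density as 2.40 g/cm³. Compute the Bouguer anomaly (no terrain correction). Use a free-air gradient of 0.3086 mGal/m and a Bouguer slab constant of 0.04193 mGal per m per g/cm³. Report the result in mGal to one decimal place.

61.2

Free-air correction = 0.3086 × 1087.0 = 335.45 mGal
Free-air anomaly = 981631.27 − 981796.13 + (335.45) = 170.59 mGal
Bouguer slab correction = 0.04193 × 2.40 × 1087.0 = 109.39 mGal
Simple Bouguer anomaly = 170.59 − (109.39) = 61.20 mGal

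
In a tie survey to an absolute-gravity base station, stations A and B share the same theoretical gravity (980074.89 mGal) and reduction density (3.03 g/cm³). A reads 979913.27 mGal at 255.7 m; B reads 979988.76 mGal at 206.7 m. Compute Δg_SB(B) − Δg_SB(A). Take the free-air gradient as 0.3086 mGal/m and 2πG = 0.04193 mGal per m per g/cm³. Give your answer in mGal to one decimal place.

Δg_SB(A) = 979913.27 − 980074.89 + 0.3086×255.7 − 0.04193×3.03×255.7 = -115.20 mGal
Δg_SB(B) = 979988.76 − 980074.89 + 0.3086×206.7 − 0.04193×3.03×206.7 = -48.60 mGal
Difference = -48.60 − (-115.20) = 66.60 mGal

66.6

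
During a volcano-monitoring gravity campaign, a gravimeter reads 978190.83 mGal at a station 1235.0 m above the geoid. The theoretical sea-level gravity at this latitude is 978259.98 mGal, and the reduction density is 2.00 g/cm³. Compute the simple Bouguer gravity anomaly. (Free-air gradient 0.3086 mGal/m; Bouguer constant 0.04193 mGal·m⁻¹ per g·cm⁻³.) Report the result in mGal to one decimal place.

Free-air correction = 0.3086 × 1235.0 = 381.12 mGal
Free-air anomaly = 978190.83 − 978259.98 + (381.12) = 311.97 mGal
Bouguer slab correction = 0.04193 × 2.00 × 1235.0 = 103.57 mGal
Simple Bouguer anomaly = 311.97 − (103.57) = 208.40 mGal

208.4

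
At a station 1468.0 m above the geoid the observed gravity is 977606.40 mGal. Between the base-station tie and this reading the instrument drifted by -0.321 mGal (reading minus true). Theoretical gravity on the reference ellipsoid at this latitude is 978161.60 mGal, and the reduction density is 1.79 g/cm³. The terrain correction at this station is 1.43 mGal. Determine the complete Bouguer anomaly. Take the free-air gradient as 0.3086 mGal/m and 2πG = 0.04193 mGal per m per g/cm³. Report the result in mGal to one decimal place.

-210.6

Drift-corrected reading = 977606.40 − (-0.321) = 977606.721 mGal
Free-air correction = 0.3086 × 1468.0 = 453.02 mGal
Free-air anomaly = 977606.721 − 978161.60 + (453.02) = -101.859 mGal
Bouguer slab correction = 0.04193 × 1.79 × 1468.0 = 110.18 mGal
Simple Bouguer anomaly = -101.859 − (110.18) = -212.039 mGal
Complete Bouguer anomaly = -212.039 + 1.43 = -210.609 mGal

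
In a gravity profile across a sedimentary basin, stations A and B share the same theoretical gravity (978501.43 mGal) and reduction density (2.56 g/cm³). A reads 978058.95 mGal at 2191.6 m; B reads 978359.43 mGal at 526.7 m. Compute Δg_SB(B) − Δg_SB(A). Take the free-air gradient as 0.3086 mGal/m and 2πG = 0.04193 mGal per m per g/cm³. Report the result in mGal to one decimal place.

Δg_SB(A) = 978058.95 − 978501.43 + 0.3086×2191.6 − 0.04193×2.56×2191.6 = -1.40 mGal
Δg_SB(B) = 978359.43 − 978501.43 + 0.3086×526.7 − 0.04193×2.56×526.7 = -36.00 mGal
Difference = -36.00 − (-1.40) = -34.60 mGal

-34.6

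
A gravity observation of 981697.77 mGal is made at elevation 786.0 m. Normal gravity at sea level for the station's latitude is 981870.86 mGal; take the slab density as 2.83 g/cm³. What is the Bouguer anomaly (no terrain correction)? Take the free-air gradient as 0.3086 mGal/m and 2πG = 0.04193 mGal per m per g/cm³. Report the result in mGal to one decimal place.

Free-air correction = 0.3086 × 786.0 = 242.56 mGal
Free-air anomaly = 981697.77 − 981870.86 + (242.56) = 69.47 mGal
Bouguer slab correction = 0.04193 × 2.83 × 786.0 = 93.27 mGal
Simple Bouguer anomaly = 69.47 − (93.27) = -23.80 mGal

-23.8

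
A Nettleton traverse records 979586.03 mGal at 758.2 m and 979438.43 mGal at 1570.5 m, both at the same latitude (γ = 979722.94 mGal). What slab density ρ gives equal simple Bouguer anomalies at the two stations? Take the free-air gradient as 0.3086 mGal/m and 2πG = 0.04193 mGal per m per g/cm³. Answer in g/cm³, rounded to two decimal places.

Δg_obs = 979438.43 − 979586.03 = -147.60 mGal over Δh = 1570.5 − 758.2 = 812.3 m
Equal Bouguer anomalies ⇒ Δg_obs + (0.3086 − 0.04193ρ)·Δh = 0
0.3086 − 0.04193ρ = −Δg_obs/Δh = 0.18171
ρ = (0.3086 − 0.18171) / 0.04193 = 3.03 g/cm³

3.03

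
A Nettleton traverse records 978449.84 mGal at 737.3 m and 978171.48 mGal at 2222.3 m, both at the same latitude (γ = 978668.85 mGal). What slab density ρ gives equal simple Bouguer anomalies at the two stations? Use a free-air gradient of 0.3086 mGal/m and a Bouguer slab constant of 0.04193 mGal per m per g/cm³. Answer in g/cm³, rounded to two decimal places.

Δg_obs = 978171.48 − 978449.84 = -278.36 mGal over Δh = 2222.3 − 737.3 = 1485.0 m
Equal Bouguer anomalies ⇒ Δg_obs + (0.3086 − 0.04193ρ)·Δh = 0
0.3086 − 0.04193ρ = −Δg_obs/Δh = 0.18745
ρ = (0.3086 − 0.18745) / 0.04193 = 2.89 g/cm³

2.89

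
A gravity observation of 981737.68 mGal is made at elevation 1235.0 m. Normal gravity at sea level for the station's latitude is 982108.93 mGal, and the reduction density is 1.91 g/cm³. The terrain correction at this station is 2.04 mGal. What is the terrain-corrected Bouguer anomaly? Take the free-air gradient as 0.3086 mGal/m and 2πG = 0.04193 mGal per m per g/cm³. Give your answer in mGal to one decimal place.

Free-air correction = 0.3086 × 1235.0 = 381.12 mGal
Free-air anomaly = 981737.68 − 982108.93 + (381.12) = 9.87 mGal
Bouguer slab correction = 0.04193 × 1.91 × 1235.0 = 98.91 mGal
Simple Bouguer anomaly = 9.87 − (98.91) = -89.04 mGal
Complete Bouguer anomaly = -89.04 + 2.04 = -87.00 mGal

-87.0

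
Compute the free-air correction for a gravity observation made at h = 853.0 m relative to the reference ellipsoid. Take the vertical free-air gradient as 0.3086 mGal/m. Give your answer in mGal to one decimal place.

263.2

Free-air correction = 0.3086 × 853.0 = 263.2 mGal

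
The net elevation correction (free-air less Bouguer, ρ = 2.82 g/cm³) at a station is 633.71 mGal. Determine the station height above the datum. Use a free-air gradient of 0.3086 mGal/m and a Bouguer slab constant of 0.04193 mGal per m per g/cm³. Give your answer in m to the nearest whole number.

3329

Combined gradient = 0.3086 − 0.04193 × 2.82 = 0.1903574 mGal/m
h = 633.71 / 0.1903574 = 3329.05 m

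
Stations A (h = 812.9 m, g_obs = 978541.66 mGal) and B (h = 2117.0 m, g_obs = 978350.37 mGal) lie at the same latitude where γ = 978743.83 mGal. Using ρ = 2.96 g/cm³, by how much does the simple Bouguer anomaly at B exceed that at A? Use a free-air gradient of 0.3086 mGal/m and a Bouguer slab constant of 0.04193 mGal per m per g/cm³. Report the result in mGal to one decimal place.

49.3

Δg_SB(A) = 978541.66 − 978743.83 + 0.3086×812.9 − 0.04193×2.96×812.9 = -52.20 mGal
Δg_SB(B) = 978350.37 − 978743.83 + 0.3086×2117.0 − 0.04193×2.96×2117.0 = -2.90 mGal
Difference = -2.90 − (-52.20) = 49.30 mGal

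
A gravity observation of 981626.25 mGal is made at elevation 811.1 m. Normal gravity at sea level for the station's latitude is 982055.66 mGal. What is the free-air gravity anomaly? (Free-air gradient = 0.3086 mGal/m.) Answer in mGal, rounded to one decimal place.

Free-air correction = 0.3086 × 811.1 = 250.31 mGal
Free-air anomaly = 981626.25 − 982055.66 + (250.31) = -179.10 mGal

-179.1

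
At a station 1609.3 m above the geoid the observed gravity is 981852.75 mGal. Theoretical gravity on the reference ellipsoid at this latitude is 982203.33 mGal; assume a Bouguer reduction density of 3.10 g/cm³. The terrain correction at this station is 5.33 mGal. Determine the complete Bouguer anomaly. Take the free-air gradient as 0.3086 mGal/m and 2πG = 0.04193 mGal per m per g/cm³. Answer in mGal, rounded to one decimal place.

Free-air correction = 0.3086 × 1609.3 = 496.63 mGal
Free-air anomaly = 981852.75 − 982203.33 + (496.63) = 146.05 mGal
Bouguer slab correction = 0.04193 × 3.10 × 1609.3 = 209.18 mGal
Simple Bouguer anomaly = 146.05 − (209.18) = -63.13 mGal
Complete Bouguer anomaly = -63.13 + 5.33 = -57.80 mGal

-57.8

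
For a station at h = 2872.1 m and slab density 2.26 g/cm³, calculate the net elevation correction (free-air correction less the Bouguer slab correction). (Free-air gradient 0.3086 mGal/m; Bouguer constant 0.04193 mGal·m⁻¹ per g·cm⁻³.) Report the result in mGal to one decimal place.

Combined gradient = 0.3086 − 0.04193 × 2.26 = 0.2138382 mGal/m
Combined elevation correction = 0.2138382 × 2872.1 = 614.2 mGal

614.2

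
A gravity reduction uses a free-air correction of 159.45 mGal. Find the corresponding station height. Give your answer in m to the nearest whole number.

h = 159.45 / 0.3086 = 516.69 m

517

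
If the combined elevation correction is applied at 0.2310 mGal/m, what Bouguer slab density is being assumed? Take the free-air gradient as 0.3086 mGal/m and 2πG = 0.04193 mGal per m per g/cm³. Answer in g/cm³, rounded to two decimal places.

1.85

0.2310 = 0.3086 − 0.04193 × ρ
ρ = (0.3086 − 0.2310) / 0.04193 = 1.85 g/cm³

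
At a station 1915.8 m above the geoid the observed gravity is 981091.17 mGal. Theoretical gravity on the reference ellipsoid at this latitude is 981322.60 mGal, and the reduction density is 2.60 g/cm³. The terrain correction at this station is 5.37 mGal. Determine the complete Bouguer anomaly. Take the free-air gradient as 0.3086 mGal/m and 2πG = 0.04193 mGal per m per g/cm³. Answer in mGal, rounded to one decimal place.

156.3

Free-air correction = 0.3086 × 1915.8 = 591.22 mGal
Free-air anomaly = 981091.17 − 981322.60 + (591.22) = 359.79 mGal
Bouguer slab correction = 0.04193 × 2.60 × 1915.8 = 208.86 mGal
Simple Bouguer anomaly = 359.79 − (208.86) = 150.93 mGal
Complete Bouguer anomaly = 150.93 + 5.37 = 156.30 mGal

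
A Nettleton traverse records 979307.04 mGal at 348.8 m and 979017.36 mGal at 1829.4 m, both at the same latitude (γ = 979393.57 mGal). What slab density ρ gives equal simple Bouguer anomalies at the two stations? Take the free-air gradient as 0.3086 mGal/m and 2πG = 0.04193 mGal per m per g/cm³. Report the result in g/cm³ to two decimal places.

Δg_obs = 979017.36 − 979307.04 = -289.68 mGal over Δh = 1829.4 − 348.8 = 1480.6 m
Equal Bouguer anomalies ⇒ Δg_obs + (0.3086 − 0.04193ρ)·Δh = 0
0.3086 − 0.04193ρ = −Δg_obs/Δh = 0.19565
ρ = (0.3086 − 0.19565) / 0.04193 = 2.69 g/cm³

2.69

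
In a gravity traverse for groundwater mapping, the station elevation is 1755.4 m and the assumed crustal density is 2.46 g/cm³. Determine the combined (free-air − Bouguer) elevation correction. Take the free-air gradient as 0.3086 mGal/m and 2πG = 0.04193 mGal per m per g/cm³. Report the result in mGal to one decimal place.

360.7

Combined gradient = 0.3086 − 0.04193 × 2.46 = 0.2054522 mGal/m
Combined elevation correction = 0.2054522 × 1755.4 = 360.7 mGal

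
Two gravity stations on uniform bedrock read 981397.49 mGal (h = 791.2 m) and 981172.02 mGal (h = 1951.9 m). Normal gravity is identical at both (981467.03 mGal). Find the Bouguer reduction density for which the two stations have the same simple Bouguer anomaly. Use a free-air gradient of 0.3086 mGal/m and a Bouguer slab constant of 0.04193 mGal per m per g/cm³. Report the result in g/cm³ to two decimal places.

2.73

Δg_obs = 981172.02 − 981397.49 = -225.47 mGal over Δh = 1951.9 − 791.2 = 1160.7 m
Equal Bouguer anomalies ⇒ Δg_obs + (0.3086 − 0.04193ρ)·Δh = 0
0.3086 − 0.04193ρ = −Δg_obs/Δh = 0.19425
ρ = (0.3086 − 0.19425) / 0.04193 = 2.73 g/cm³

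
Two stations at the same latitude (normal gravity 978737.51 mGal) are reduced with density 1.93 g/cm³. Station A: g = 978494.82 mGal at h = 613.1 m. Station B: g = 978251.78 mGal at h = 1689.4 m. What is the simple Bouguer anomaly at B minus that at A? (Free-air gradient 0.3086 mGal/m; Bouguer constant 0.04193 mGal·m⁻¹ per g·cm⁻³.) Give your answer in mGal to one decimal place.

2.0

Δg_SB(A) = 978494.82 − 978737.51 + 0.3086×613.1 − 0.04193×1.93×613.1 = -103.10 mGal
Δg_SB(B) = 978251.78 − 978737.51 + 0.3086×1689.4 − 0.04193×1.93×1689.4 = -101.10 mGal
Difference = -101.10 − (-103.10) = 2.00 mGal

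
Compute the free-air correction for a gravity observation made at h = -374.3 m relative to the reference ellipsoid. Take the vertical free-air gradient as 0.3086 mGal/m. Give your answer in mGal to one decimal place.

-115.5

Free-air correction = 0.3086 × -374.3 = -115.5 mGal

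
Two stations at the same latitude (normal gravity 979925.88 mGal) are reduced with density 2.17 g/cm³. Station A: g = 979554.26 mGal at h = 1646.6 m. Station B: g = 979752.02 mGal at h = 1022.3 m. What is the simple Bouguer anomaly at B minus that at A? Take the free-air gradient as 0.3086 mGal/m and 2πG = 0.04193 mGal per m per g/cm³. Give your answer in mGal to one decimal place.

Δg_SB(A) = 979554.26 − 979925.88 + 0.3086×1646.6 − 0.04193×2.17×1646.6 = -13.30 mGal
Δg_SB(B) = 979752.02 − 979925.88 + 0.3086×1022.3 − 0.04193×2.17×1022.3 = 48.60 mGal
Difference = 48.60 − (-13.30) = 61.90 mGal

61.9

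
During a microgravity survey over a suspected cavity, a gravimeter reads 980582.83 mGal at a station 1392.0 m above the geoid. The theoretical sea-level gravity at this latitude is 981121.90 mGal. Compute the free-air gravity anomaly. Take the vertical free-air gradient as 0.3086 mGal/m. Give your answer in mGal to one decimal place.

Free-air correction = 0.3086 × 1392.0 = 429.57 mGal
Free-air anomaly = 980582.83 − 981121.90 + (429.57) = -109.50 mGal

-109.5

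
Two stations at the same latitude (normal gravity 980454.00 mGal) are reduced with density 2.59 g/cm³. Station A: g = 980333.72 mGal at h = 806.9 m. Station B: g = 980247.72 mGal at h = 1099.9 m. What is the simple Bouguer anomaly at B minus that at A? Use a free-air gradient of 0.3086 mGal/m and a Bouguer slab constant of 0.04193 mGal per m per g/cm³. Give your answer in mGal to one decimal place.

-27.4

Δg_SB(A) = 980333.72 − 980454.00 + 0.3086×806.9 − 0.04193×2.59×806.9 = 41.10 mGal
Δg_SB(B) = 980247.72 − 980454.00 + 0.3086×1099.9 − 0.04193×2.59×1099.9 = 13.70 mGal
Difference = 13.70 − (41.10) = -27.40 mGal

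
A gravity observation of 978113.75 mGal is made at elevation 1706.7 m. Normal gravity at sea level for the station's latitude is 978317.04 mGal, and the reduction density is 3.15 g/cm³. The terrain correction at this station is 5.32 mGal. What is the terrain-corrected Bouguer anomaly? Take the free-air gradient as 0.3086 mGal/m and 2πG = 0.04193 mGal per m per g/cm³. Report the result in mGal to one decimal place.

Free-air correction = 0.3086 × 1706.7 = 526.69 mGal
Free-air anomaly = 978113.75 − 978317.04 + (526.69) = 323.40 mGal
Bouguer slab correction = 0.04193 × 3.15 × 1706.7 = 225.42 mGal
Simple Bouguer anomaly = 323.40 − (225.42) = 97.98 mGal
Complete Bouguer anomaly = 97.98 + 5.32 = 103.30 mGal

103.3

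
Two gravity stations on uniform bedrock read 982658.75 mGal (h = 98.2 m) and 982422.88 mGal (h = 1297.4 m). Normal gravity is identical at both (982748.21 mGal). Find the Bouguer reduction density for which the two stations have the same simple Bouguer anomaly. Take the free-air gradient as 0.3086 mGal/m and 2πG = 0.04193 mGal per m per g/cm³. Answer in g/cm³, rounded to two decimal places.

Δg_obs = 982422.88 − 982658.75 = -235.87 mGal over Δh = 1297.4 − 98.2 = 1199.2 m
Equal Bouguer anomalies ⇒ Δg_obs + (0.3086 − 0.04193ρ)·Δh = 0
0.3086 − 0.04193ρ = −Δg_obs/Δh = 0.19669
ρ = (0.3086 − 0.19669) / 0.04193 = 2.67 g/cm³

2.67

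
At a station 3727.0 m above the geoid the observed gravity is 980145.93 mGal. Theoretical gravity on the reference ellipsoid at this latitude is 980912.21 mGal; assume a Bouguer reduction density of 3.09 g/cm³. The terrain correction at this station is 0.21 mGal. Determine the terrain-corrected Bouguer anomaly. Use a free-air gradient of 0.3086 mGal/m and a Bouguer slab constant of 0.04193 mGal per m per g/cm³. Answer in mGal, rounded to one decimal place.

Free-air correction = 0.3086 × 3727.0 = 1150.15 mGal
Free-air anomaly = 980145.93 − 980912.21 + (1150.15) = 383.87 mGal
Bouguer slab correction = 0.04193 × 3.09 × 3727.0 = 482.88 mGal
Simple Bouguer anomaly = 383.87 − (482.88) = -99.01 mGal
Complete Bouguer anomaly = -99.01 + 0.21 = -98.80 mGal

-98.8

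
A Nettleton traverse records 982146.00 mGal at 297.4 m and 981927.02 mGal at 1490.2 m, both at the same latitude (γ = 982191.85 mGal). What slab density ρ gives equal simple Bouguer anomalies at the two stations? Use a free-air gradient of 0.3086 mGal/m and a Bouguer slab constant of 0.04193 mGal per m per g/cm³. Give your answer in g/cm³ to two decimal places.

2.98

Δg_obs = 981927.02 − 982146.00 = -218.98 mGal over Δh = 1490.2 − 297.4 = 1192.8 m
Equal Bouguer anomalies ⇒ Δg_obs + (0.3086 − 0.04193ρ)·Δh = 0
0.3086 − 0.04193ρ = −Δg_obs/Δh = 0.18358
ρ = (0.3086 − 0.18358) / 0.04193 = 2.98 g/cm³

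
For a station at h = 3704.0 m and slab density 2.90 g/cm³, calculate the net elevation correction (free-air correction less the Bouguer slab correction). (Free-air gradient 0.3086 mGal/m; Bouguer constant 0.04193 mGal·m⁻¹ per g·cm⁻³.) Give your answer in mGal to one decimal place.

Combined gradient = 0.3086 − 0.04193 × 2.90 = 0.1870030 mGal/m
Combined elevation correction = 0.1870030 × 3704.0 = 692.7 mGal

692.7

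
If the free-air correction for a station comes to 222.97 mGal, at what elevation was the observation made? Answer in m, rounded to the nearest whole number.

h = 222.97 / 0.3086 = 722.52 m

723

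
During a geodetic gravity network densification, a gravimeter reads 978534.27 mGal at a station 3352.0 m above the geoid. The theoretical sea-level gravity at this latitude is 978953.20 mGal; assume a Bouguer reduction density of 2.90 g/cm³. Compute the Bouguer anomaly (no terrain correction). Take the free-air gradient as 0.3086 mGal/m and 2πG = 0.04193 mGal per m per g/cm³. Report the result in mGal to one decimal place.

Free-air correction = 0.3086 × 3352.0 = 1034.43 mGal
Free-air anomaly = 978534.27 − 978953.20 + (1034.43) = 615.50 mGal
Bouguer slab correction = 0.04193 × 2.90 × 3352.0 = 407.59 mGal
Simple Bouguer anomaly = 615.50 − (407.59) = 207.91 mGal

207.9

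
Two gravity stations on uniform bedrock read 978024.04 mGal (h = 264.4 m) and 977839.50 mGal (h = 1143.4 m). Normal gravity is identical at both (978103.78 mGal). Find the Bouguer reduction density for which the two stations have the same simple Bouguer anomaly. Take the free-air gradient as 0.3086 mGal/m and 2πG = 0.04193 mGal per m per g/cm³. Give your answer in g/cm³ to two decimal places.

2.35

Δg_obs = 977839.50 − 978024.04 = -184.54 mGal over Δh = 1143.4 − 264.4 = 879.0 m
Equal Bouguer anomalies ⇒ Δg_obs + (0.3086 − 0.04193ρ)·Δh = 0
0.3086 − 0.04193ρ = −Δg_obs/Δh = 0.20994
ρ = (0.3086 − 0.20994) / 0.04193 = 2.35 g/cm³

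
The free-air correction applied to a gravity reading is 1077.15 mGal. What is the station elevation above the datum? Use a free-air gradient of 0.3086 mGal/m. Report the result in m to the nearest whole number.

h = 1077.15 / 0.3086 = 3490.44 m

3490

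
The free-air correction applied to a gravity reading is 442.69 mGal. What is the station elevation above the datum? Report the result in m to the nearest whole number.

1435

h = 442.69 / 0.3086 = 1434.51 m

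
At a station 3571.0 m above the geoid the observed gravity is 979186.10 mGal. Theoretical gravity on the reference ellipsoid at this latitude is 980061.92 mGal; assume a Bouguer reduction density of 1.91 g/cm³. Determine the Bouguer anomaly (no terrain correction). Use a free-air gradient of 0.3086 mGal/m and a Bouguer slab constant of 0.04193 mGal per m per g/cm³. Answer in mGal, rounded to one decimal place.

Free-air correction = 0.3086 × 3571.0 = 1102.01 mGal
Free-air anomaly = 979186.10 − 980061.92 + (1102.01) = 226.19 mGal
Bouguer slab correction = 0.04193 × 1.91 × 3571.0 = 285.99 mGal
Simple Bouguer anomaly = 226.19 − (285.99) = -59.80 mGal

-59.8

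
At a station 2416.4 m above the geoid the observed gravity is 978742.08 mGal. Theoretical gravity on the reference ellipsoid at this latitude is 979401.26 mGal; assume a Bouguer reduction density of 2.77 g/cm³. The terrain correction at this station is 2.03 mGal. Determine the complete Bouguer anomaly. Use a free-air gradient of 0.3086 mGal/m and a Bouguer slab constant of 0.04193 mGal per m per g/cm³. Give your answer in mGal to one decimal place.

Free-air correction = 0.3086 × 2416.4 = 745.70 mGal
Free-air anomaly = 978742.08 − 979401.26 + (745.70) = 86.52 mGal
Bouguer slab correction = 0.04193 × 2.77 × 2416.4 = 280.66 mGal
Simple Bouguer anomaly = 86.52 − (280.66) = -194.14 mGal
Complete Bouguer anomaly = -194.14 + 2.03 = -192.11 mGal

-192.1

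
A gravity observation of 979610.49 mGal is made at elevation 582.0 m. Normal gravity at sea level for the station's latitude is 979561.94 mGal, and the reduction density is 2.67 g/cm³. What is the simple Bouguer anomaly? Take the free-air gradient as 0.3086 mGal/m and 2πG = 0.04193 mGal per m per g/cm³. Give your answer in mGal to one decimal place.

Free-air correction = 0.3086 × 582.0 = 179.61 mGal
Free-air anomaly = 979610.49 − 979561.94 + (179.61) = 228.16 mGal
Bouguer slab correction = 0.04193 × 2.67 × 582.0 = 65.16 mGal
Simple Bouguer anomaly = 228.16 − (65.16) = 163.00 mGal

163.0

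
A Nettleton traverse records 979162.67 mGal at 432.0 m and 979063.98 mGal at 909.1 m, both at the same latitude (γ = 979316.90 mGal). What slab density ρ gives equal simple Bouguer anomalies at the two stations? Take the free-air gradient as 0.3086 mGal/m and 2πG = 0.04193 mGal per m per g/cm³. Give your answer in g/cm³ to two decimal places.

2.43

Δg_obs = 979063.98 − 979162.67 = -98.69 mGal over Δh = 909.1 − 432.0 = 477.1 m
Equal Bouguer anomalies ⇒ Δg_obs + (0.3086 − 0.04193ρ)·Δh = 0
0.3086 − 0.04193ρ = −Δg_obs/Δh = 0.20685
ρ = (0.3086 − 0.20685) / 0.04193 = 2.43 g/cm³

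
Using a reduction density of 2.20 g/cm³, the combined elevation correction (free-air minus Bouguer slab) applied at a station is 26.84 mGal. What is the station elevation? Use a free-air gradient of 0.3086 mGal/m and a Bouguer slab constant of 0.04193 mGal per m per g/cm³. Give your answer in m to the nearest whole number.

Combined gradient = 0.3086 − 0.04193 × 2.20 = 0.2163540 mGal/m
h = 26.84 / 0.2163540 = 124.06 m

124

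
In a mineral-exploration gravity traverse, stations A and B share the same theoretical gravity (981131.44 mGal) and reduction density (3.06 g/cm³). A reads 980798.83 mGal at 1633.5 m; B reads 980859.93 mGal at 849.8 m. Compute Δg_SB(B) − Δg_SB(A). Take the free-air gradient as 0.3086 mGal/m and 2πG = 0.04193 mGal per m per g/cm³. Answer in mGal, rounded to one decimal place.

-80.2

Δg_SB(A) = 980798.83 − 981131.44 + 0.3086×1633.5 − 0.04193×3.06×1633.5 = -38.10 mGal
Δg_SB(B) = 980859.93 − 981131.44 + 0.3086×849.8 − 0.04193×3.06×849.8 = -118.30 mGal
Difference = -118.30 − (-38.10) = -80.20 mGal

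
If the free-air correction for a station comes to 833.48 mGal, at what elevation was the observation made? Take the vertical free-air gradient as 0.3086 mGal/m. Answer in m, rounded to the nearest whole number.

h = 833.48 / 0.3086 = 2700.84 m

2701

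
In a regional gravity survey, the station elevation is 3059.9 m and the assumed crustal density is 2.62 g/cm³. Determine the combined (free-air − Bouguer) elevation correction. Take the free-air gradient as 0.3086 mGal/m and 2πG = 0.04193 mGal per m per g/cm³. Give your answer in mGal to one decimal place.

608.1

Combined gradient = 0.3086 − 0.04193 × 2.62 = 0.1987434 mGal/m
Combined elevation correction = 0.1987434 × 3059.9 = 608.1 mGal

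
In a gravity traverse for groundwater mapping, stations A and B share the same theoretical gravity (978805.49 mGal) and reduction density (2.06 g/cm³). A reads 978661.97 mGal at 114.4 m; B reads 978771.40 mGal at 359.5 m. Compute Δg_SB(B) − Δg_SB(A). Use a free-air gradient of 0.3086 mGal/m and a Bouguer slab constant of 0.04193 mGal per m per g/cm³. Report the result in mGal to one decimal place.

163.9

Δg_SB(A) = 978661.97 − 978805.49 + 0.3086×114.4 − 0.04193×2.06×114.4 = -118.10 mGal
Δg_SB(B) = 978771.40 − 978805.49 + 0.3086×359.5 − 0.04193×2.06×359.5 = 45.80 mGal
Difference = 45.80 − (-118.10) = 163.90 mGal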